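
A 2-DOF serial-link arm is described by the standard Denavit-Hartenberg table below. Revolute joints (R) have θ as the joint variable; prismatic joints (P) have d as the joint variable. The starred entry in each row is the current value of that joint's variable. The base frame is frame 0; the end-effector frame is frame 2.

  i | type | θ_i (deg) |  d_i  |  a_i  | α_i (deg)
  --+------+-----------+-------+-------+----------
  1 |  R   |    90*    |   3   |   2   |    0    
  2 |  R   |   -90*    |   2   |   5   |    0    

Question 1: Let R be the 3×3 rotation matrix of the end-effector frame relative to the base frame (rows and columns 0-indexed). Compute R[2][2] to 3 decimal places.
1.000

End-effector z-axis (col 2 of R) = (0.0000,0.0000,1.0000)
R[2][2] = 1.0000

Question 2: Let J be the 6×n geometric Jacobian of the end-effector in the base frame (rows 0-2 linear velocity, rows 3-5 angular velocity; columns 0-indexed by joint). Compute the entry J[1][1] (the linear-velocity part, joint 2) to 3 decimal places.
axis z_1 = (0.0000,0.0000,1.0000); lever o_n−o_1 = (5.0000,0.0000,2.0000)
cross product → J_v[:, 1] = (0.0000,5.0000,0.0000)
J_ω[:, 1] = z_1
entry J[1][1] = 5.0000

5.000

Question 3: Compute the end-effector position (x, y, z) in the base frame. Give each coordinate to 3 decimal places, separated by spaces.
after link 1: o_1 = (0.0000, 2.0000, 3.0000)
after link 2: o_2 = (5.0000, 2.0000, 5.0000)

5.000 2.000 5.000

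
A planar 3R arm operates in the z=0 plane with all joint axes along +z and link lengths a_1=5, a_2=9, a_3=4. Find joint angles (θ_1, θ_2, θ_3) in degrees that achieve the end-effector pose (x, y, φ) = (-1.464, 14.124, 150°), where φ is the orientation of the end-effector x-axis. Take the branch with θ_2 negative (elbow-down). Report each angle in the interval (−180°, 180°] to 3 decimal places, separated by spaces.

120.003 -60.006 90.003

wrist centre = target − a_3·(cos φ, sin φ) = (2.0001, 12.1240)
cos θ_2 = (150.9918−5²−9²)/(2·5·9) = 0.4999; θ_2 = -60.0060° (elbow-down)
β = atan2(12.1240,2.0001) = 80.6323°; ψ = atan2(-7.7947,9.4992) = -39.3711°
θ_1 = β − ψ = 120.0034°
θ_3 = φ − θ_1 − θ_2 = 90.0026° (wrapped to (-180°,180°])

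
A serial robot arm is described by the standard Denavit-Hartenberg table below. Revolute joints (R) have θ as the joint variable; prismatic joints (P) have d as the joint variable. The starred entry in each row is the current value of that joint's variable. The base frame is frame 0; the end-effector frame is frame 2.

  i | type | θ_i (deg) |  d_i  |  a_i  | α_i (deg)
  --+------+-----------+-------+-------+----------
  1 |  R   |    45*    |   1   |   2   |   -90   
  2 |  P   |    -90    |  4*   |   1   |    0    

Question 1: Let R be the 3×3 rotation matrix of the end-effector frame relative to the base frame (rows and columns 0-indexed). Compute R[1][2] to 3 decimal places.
End-effector z-axis (col 2 of R) = (-0.7071,0.7071,0.0000)
R[1][2] = 0.7071

0.707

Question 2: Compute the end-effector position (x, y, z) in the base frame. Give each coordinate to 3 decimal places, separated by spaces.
after link 1: o_1 = (1.4142, 1.4142, 1.0000)
after link 2: o_2 = (-1.4142, 4.2426, 2.0000)

-1.414 4.243 2.000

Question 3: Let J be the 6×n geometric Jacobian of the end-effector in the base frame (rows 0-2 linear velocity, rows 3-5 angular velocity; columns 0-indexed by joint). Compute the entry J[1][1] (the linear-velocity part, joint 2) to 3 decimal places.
prismatic axis z_1 = (-0.7071,0.7071,0.0000)
J_v[:, 1] = z_1; J_ω[:, 1] = (0,0,0)
entry J[1][1] = 0.7071

0.707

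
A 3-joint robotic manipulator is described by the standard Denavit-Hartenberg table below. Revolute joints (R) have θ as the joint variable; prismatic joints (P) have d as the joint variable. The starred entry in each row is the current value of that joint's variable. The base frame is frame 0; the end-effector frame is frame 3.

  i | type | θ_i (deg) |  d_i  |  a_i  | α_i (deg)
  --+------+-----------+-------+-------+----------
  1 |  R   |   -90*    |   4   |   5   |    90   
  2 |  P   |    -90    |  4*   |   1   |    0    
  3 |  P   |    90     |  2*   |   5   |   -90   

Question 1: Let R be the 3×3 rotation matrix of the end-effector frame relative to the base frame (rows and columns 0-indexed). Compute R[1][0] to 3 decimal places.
End-effector x-axis (col 0 of R) = (0.0000,-1.0000,0.0000)
R[1][0] = -1.0000

-1.000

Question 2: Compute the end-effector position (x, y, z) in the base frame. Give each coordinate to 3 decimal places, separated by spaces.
-6.000 -10.000 3.000

after link 1: o_1 = (0.0000, -5.0000, 4.0000)
after link 2: o_2 = (-4.0000, -5.0000, 3.0000)
after link 3: o_3 = (-6.0000, -10.0000, 3.0000)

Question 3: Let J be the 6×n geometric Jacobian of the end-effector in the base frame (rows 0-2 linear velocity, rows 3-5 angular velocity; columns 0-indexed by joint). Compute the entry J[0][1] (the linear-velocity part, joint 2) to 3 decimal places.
-1.000

prismatic axis z_1 = (-1.0000,-0.0000,0.0000)
J_v[:, 1] = z_1; J_ω[:, 1] = (0,0,0)
entry J[0][1] = -1.0000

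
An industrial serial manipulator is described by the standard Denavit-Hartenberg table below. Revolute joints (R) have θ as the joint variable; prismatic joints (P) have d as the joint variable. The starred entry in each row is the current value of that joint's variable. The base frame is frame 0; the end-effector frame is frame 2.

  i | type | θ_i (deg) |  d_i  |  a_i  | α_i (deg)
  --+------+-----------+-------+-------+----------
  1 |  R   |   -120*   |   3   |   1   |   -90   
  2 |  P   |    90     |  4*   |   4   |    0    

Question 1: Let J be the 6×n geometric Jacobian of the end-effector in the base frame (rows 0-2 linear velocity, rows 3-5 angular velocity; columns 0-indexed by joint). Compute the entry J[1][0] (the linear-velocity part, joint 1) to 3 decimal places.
2.964

axis z_0 = ẑ; lever o_n−o_0 = (2.9641,-2.8660,-1.0000)
cross product → J_v[:, 0] = (2.8660,2.9641,-0.0000)
J_ω[:, 0] = z_0
entry J[1][0] = 2.9641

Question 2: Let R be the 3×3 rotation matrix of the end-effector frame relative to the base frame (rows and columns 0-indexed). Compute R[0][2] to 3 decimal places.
0.866

End-effector z-axis (col 2 of R) = (0.8660,-0.5000,0.0000)
R[0][2] = 0.8660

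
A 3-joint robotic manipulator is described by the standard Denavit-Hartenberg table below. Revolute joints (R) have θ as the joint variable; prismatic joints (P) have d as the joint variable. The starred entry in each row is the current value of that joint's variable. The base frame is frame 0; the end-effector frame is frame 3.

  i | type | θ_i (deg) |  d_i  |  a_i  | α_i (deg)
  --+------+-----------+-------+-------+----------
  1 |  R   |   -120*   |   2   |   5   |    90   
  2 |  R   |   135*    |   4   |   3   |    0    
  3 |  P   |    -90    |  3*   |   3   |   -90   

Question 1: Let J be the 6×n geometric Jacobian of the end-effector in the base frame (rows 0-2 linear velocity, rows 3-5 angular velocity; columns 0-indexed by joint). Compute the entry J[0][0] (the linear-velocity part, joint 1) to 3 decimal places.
axis z_0 = ẑ; lever o_n−o_0 = (-8.5622,-0.8301,6.2426)
cross product → J_v[:, 0] = (0.8301,-8.5622,0.0000)
J_ω[:, 0] = z_0
entry J[0][0] = 0.8301

0.830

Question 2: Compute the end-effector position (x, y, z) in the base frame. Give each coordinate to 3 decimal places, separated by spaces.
after link 1: o_1 = (-2.5000, -4.3301, 2.0000)
after link 2: o_2 = (-4.9034, -0.4930, 4.1213)
after link 3: o_3 = (-8.5622, -0.8301, 6.2426)

-8.562 -0.830 6.243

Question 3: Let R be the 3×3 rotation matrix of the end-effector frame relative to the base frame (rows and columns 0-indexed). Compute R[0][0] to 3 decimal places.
-0.354

End-effector x-axis (col 0 of R) = (-0.3536,-0.6124,0.7071)
R[0][0] = -0.3536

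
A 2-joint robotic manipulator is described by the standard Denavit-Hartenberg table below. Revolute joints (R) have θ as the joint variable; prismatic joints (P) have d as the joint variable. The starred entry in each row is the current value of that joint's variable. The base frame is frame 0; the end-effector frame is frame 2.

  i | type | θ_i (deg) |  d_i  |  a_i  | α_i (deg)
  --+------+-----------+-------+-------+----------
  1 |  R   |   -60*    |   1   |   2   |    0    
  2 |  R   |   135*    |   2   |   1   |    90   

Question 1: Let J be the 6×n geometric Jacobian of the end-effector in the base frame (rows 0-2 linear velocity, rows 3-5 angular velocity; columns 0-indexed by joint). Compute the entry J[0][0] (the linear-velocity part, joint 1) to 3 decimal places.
axis z_0 = ẑ; lever o_n−o_0 = (1.2588,-0.7661,3.0000)
cross product → J_v[:, 0] = (0.7661,1.2588,-0.0000)
J_ω[:, 0] = z_0
entry J[0][0] = 0.7661

0.766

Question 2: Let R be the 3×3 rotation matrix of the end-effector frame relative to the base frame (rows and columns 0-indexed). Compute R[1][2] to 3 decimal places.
End-effector z-axis (col 2 of R) = (0.9659,-0.2588,0.0000)
R[1][2] = -0.2588

-0.259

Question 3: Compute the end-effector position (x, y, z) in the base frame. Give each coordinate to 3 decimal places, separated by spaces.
after link 1: o_1 = (1.0000, -1.7321, 1.0000)
after link 2: o_2 = (1.2588, -0.7661, 3.0000)

1.259 -0.766 3.000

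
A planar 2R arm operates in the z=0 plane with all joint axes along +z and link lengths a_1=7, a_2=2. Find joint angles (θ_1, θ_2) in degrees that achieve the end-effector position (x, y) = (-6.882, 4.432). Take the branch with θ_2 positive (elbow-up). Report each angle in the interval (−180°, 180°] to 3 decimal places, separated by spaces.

cos θ_2 = (67.0045−7²−2²)/(2·7·2) = 0.5002; θ_2 = 59.9893° (elbow-up)
β = atan2(4.4320,-6.8820) = 147.2185°; ψ = atan2(1.7319,8.0003) = 12.2146°
θ_1 = β − ψ = 135.0039°

135.004 59.989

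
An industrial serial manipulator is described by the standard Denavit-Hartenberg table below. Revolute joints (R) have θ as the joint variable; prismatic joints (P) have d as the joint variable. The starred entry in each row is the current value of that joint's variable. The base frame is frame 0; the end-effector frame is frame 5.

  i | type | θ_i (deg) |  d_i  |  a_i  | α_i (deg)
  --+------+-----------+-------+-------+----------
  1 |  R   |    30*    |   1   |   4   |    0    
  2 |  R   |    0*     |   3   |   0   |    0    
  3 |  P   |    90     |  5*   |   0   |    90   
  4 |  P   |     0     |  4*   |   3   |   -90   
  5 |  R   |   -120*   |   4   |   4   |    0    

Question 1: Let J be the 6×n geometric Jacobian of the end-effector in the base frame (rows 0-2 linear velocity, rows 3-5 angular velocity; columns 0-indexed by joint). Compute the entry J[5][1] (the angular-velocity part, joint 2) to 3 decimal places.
1.000

axis z_1 = (0.0000,0.0000,1.0000); lever o_n−o_1 = (5.9641,4.5981,12.0000)
cross product → J_v[:, 1] = (-4.5981,5.9641,0.0000)
J_ω[:, 1] = z_1
entry J[5][1] = 1.0000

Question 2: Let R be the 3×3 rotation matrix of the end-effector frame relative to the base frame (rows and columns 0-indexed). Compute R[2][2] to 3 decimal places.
End-effector z-axis (col 2 of R) = (0.0000,0.0000,1.0000)
R[2][2] = 1.0000

1.000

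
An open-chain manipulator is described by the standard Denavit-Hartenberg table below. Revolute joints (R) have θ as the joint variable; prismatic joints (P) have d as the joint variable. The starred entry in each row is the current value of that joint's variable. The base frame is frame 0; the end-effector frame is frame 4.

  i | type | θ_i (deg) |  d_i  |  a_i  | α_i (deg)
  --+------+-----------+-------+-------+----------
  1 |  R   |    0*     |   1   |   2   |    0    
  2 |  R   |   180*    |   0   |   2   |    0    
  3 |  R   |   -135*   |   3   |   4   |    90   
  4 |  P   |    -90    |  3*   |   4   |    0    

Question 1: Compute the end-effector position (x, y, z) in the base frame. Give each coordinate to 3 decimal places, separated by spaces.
4.950 0.707 0.000

after link 1: o_1 = (2.0000, 0.0000, 1.0000)
after link 2: o_2 = (0.0000, 0.0000, 1.0000)
after link 3: o_3 = (2.8284, 2.8284, 4.0000)
after link 4: o_4 = (4.9497, 0.7071, 0.0000)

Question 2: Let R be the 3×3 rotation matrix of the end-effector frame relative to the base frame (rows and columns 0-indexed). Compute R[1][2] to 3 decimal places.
-0.707

End-effector z-axis (col 2 of R) = (0.7071,-0.7071,0.0000)
R[1][2] = -0.7071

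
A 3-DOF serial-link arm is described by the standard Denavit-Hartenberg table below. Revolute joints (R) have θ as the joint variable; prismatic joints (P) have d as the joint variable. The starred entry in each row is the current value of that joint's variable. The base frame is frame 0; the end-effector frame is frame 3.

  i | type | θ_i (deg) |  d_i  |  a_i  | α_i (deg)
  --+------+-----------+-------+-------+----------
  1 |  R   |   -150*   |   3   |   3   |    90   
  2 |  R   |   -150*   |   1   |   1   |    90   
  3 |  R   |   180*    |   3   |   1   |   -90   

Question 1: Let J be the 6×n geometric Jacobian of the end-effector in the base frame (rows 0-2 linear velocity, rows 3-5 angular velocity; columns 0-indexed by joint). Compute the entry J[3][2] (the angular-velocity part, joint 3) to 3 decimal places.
0.433

axis z_2 = (0.4330,0.2500,0.8660); lever o_n−o_2 = (0.5490,0.3170,3.0981)
cross product → J_v[:, 2] = (0.5000,-0.8660,0.0000)
J_ω[:, 2] = z_2
entry J[3][2] = 0.4330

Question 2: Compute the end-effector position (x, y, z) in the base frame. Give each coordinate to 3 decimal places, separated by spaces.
after link 1: o_1 = (-2.5981, -1.5000, 3.0000)
after link 2: o_2 = (-2.3481, -0.2010, 2.5000)
after link 3: o_3 = (-1.7990, 0.1160, 5.5981)

-1.799 0.116 5.598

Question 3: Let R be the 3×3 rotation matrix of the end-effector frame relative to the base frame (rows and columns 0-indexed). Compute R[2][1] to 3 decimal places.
-0.866

End-effector y-axis (col 1 of R) = (-0.4330,-0.2500,-0.8660)
R[2][1] = -0.8660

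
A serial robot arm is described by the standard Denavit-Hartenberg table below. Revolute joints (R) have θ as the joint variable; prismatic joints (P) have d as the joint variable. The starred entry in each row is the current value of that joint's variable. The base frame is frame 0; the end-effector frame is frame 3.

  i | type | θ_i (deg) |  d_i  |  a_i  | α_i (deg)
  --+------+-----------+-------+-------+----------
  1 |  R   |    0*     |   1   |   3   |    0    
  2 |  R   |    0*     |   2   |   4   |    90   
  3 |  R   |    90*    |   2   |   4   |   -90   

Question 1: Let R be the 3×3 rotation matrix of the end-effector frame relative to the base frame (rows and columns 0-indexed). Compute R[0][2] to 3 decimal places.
End-effector z-axis (col 2 of R) = (-1.0000,-0.0000,0.0000)
R[0][2] = -1.0000

-1.000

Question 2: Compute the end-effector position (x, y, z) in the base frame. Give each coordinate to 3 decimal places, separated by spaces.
7.000 -2.000 7.000

after link 1: o_1 = (3.0000, 0.0000, 1.0000)
after link 2: o_2 = (7.0000, 0.0000, 3.0000)
after link 3: o_3 = (7.0000, -2.0000, 7.0000)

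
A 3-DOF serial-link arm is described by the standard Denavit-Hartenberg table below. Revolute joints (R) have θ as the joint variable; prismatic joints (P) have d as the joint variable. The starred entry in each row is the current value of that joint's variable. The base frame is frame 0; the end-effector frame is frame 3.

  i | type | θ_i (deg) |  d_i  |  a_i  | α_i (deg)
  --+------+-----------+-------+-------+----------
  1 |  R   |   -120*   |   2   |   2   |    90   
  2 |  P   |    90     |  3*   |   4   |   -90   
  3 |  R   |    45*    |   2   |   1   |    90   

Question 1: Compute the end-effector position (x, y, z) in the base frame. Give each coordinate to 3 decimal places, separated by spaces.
after link 1: o_1 = (-1.0000, -1.7321, 2.0000)
after link 2: o_2 = (-3.5981, -0.2321, 6.0000)
after link 3: o_3 = (-1.9857, 1.1464, 6.7071)

-1.986 1.146 6.707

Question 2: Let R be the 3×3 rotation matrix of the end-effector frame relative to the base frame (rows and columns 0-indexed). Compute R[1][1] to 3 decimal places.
0.866

End-effector y-axis (col 1 of R) = (0.5000,0.8660,0.0000)
R[1][1] = 0.8660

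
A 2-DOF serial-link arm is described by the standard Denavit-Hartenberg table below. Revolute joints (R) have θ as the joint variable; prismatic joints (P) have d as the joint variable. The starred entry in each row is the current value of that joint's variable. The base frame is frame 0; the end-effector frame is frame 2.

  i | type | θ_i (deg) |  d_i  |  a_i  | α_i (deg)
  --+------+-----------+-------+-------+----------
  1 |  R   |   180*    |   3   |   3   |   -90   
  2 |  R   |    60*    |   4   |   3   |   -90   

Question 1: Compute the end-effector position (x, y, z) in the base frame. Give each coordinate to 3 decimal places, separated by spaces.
-4.500 -4.000 0.402

after link 1: o_1 = (-3.0000, 0.0000, 3.0000)
after link 2: o_2 = (-4.5000, -4.0000, 0.4019)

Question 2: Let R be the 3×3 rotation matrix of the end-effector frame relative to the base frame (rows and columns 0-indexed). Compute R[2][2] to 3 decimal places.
-0.500

End-effector z-axis (col 2 of R) = (0.8660,-0.0000,-0.5000)
R[2][2] = -0.5000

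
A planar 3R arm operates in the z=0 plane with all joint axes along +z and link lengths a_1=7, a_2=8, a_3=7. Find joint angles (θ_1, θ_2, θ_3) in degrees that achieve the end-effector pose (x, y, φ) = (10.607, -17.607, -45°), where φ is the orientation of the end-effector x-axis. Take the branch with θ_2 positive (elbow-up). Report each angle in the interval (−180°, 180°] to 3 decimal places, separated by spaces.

wrist centre = target − a_3·(cos φ, sin φ) = (5.6573, -12.6573)
cos θ_2 = (192.2105−7²−8²)/(2·7·8) = 0.7072; θ_2 = 44.9894° (elbow-up)
β = atan2(-12.6573,5.6573) = -65.9174°; ψ = atan2(5.6558,12.6579) = 24.0761°
θ_1 = β − ψ = -89.9935°
θ_3 = φ − θ_1 − θ_2 = 0.0040° (wrapped to (-180°,180°])

-89.993 44.989 0.004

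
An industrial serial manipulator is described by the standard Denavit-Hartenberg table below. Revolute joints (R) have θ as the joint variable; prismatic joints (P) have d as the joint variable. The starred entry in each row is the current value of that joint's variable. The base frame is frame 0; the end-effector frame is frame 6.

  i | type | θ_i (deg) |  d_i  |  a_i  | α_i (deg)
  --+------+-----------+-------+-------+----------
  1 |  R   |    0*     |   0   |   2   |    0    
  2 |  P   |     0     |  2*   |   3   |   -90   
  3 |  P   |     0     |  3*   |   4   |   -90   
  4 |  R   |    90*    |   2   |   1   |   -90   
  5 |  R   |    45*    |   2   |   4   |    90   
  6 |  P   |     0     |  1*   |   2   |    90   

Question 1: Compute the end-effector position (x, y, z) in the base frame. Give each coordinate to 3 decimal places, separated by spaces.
7.000 -2.950 3.536

after link 1: o_1 = (2.0000, 0.0000, 0.0000)
after link 2: o_2 = (5.0000, 0.0000, 2.0000)
after link 3: o_3 = (9.0000, 3.0000, 2.0000)
after link 4: o_4 = (9.0000, 2.0000, -0.0000)
after link 5: o_5 = (7.0000, -0.8284, 2.8284)
after link 6: o_6 = (7.0000, -2.9497, 3.5355)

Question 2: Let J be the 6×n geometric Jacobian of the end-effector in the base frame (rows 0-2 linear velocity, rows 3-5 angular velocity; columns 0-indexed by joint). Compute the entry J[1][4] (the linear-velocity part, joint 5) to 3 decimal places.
axis z_4 = (-1.0000,-0.0000,-0.0000); lever o_n−o_4 = (-2.0000,-4.9497,3.5355)
cross product → J_v[:, 4] = (-0.0000,3.5355,4.9497)
J_ω[:, 4] = z_4
entry J[1][4] = 3.5355

3.536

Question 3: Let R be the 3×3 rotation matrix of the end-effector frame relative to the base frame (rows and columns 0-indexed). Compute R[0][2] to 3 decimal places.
End-effector z-axis (col 2 of R) = (1.0000,-0.0000,-0.0000)
R[0][2] = 1.0000

1.000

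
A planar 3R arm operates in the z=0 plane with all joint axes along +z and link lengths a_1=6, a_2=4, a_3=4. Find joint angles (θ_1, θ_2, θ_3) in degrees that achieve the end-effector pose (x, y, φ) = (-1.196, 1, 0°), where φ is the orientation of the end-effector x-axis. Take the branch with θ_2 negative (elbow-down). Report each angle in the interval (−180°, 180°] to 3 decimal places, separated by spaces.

wrist centre = target − a_3·(cos φ, sin φ) = (-5.1960, 1.0000)
cos θ_2 = (27.9984−6²−4²)/(2·6·4) = -0.5000; θ_2 = -120.0022° (elbow-down)
β = atan2(1.0000,-5.1960) = 169.1063°; ψ = atan2(-3.4640,3.9999) = -40.8937°
θ_1 = β − ψ = 210.0000°
θ_3 = φ − θ_1 − θ_2 = -89.9978° (wrapped to (-180°,180°])

-150.000 -120.002 -89.998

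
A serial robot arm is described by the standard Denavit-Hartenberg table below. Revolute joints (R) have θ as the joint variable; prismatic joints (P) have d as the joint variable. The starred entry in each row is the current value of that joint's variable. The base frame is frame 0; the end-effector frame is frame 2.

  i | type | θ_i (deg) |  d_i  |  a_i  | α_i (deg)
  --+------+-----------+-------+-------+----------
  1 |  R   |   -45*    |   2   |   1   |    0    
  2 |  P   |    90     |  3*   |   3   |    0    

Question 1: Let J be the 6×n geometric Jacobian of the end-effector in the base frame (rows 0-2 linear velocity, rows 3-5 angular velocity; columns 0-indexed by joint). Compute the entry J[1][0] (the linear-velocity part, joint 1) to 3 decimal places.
2.828

axis z_0 = ẑ; lever o_n−o_0 = (2.8284,1.4142,5.0000)
cross product → J_v[:, 0] = (-1.4142,2.8284,0.0000)
J_ω[:, 0] = z_0
entry J[1][0] = 2.8284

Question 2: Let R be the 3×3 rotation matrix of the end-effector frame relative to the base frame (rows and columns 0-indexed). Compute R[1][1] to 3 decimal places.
End-effector y-axis (col 1 of R) = (-0.7071,0.7071,0.0000)
R[1][1] = 0.7071

0.707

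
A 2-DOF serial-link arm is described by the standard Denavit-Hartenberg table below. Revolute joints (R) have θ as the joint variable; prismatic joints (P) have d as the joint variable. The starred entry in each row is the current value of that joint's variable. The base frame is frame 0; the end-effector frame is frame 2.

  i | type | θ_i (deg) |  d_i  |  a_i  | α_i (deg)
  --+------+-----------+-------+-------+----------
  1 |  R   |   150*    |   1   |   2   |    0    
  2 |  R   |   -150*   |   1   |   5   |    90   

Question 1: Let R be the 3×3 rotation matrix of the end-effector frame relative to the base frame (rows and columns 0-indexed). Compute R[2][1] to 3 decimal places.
1.000

End-effector y-axis (col 1 of R) = (0.0000,0.0000,1.0000)
R[2][1] = 1.0000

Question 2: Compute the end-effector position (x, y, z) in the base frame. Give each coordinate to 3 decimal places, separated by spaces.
after link 1: o_1 = (-1.7321, 1.0000, 1.0000)
after link 2: o_2 = (3.2679, 1.0000, 2.0000)

3.268 1.000 2.000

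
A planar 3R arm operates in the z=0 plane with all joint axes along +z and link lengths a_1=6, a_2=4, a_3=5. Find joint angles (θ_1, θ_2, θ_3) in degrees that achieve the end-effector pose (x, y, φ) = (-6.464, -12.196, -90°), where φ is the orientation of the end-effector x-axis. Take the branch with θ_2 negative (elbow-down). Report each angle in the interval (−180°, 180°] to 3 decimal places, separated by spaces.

wrist centre = target − a_3·(cos φ, sin φ) = (-6.4640, -7.1960)
cos θ_2 = (93.5657−6²−4²)/(2·6·4) = 0.8660; θ_2 = -30.0084° (elbow-down)
β = atan2(-7.1960,-6.4640) = -131.9326°; ψ = atan2(-2.0005,9.4638) = -11.9358°
θ_1 = β − ψ = -119.9969°
θ_3 = φ − θ_1 − θ_2 = 60.0052° (wrapped to (-180°,180°])

-119.997 -30.008 60.005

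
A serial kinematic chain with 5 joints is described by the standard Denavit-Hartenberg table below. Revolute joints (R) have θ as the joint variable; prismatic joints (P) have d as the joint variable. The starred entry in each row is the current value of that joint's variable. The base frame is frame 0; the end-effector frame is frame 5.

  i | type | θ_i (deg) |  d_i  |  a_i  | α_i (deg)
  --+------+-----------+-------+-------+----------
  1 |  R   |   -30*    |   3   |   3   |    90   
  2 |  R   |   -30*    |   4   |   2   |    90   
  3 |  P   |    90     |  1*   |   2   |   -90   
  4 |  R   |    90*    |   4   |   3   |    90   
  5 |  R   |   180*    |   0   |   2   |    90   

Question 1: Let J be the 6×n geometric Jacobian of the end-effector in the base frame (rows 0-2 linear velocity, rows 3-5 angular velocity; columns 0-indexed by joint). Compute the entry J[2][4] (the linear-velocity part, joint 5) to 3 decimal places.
axis z_4 = (-0.5000,-0.8660,0.0000); lever o_n−o_4 = (-0.8660,0.5000,-1.7321)
cross product → J_v[:, 4] = (1.5000,-0.8660,-1.0000)
J_ω[:, 4] = z_4
entry J[2][4] = -1.0000

-1.000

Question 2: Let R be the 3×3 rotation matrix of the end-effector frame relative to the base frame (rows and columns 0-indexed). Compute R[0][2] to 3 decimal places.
End-effector z-axis (col 2 of R) = (-0.7500,0.4330,0.5000)
R[0][2] = -0.7500

-0.750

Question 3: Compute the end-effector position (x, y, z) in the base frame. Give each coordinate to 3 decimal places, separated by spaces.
after link 1: o_1 = (2.5981, -1.5000, 3.0000)
after link 2: o_2 = (2.0981, -5.8301, 2.0000)
after link 3: o_3 = (0.6651, -7.3122, 1.1340)
after link 4: o_4 = (-1.0359, -6.3301, 5.7321)
after link 5: o_5 = (-1.9019, -5.8301, 4.0000)

-1.902 -5.830 4.000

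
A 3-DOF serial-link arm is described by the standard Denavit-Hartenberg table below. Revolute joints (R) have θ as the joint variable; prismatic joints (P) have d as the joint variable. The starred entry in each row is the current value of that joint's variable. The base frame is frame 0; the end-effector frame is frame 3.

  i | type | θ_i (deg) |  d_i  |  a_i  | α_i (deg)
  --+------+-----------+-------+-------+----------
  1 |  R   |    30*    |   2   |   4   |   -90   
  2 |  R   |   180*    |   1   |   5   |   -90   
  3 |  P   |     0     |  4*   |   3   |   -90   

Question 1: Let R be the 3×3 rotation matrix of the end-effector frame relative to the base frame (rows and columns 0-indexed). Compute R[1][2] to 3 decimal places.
End-effector z-axis (col 2 of R) = (0.5000,-0.8660,0.0000)
R[1][2] = -0.8660

-0.866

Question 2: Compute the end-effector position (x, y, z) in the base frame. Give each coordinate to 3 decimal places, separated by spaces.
after link 1: o_1 = (3.4641, 2.0000, 2.0000)
after link 2: o_2 = (-1.3660, 0.3660, 2.0000)
after link 3: o_3 = (-3.9641, -1.1340, 6.0000)

-3.964 -1.134 6.000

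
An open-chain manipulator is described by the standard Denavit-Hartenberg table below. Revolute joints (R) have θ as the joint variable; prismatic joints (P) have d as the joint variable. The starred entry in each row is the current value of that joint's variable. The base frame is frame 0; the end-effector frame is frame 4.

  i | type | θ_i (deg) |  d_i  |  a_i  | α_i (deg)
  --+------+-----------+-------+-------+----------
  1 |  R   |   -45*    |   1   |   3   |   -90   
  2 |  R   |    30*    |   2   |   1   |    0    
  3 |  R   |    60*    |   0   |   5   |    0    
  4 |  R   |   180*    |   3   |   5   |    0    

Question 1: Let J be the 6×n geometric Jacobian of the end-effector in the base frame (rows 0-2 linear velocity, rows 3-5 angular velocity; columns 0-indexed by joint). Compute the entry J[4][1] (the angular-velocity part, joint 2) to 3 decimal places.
axis z_1 = (0.7071,0.7071,0.0000); lever o_n−o_1 = (4.1479,2.9232,-0.5000)
cross product → J_v[:, 1] = (-0.3536,0.3536,-0.8660)
J_ω[:, 1] = z_1
entry J[4][1] = 0.7071

0.707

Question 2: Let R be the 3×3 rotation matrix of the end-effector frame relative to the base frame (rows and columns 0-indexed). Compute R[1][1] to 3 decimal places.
End-effector y-axis (col 1 of R) = (0.7071,-0.7071,0.0000)
R[1][1] = -0.7071

-0.707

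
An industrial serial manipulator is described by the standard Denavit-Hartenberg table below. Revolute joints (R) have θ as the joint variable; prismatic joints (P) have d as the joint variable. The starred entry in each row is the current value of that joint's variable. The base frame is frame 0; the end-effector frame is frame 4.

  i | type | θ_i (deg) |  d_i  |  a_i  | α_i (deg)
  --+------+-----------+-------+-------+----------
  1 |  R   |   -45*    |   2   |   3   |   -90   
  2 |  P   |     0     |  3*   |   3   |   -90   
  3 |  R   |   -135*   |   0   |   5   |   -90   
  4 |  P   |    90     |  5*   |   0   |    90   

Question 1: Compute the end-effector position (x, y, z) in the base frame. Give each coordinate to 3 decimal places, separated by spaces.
11.364 2.879 2.000

after link 1: o_1 = (2.1213, -2.1213, 2.0000)
after link 2: o_2 = (6.3640, -2.1213, 2.0000)
after link 3: o_3 = (6.3640, 2.8787, 2.0000)
after link 4: o_4 = (11.3640, 2.8787, 2.0000)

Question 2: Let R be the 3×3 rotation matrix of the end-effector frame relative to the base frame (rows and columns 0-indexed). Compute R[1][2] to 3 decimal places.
1.000

End-effector z-axis (col 2 of R) = (0.0000,1.0000,0.0000)
R[1][2] = 1.0000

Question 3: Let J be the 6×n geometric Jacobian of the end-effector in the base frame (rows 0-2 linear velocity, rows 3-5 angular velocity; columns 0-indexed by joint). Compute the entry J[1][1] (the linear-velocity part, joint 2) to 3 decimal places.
prismatic axis z_1 = (0.7071,0.7071,0.0000)
J_v[:, 1] = z_1; J_ω[:, 1] = (0,0,0)
entry J[1][1] = 0.7071

0.707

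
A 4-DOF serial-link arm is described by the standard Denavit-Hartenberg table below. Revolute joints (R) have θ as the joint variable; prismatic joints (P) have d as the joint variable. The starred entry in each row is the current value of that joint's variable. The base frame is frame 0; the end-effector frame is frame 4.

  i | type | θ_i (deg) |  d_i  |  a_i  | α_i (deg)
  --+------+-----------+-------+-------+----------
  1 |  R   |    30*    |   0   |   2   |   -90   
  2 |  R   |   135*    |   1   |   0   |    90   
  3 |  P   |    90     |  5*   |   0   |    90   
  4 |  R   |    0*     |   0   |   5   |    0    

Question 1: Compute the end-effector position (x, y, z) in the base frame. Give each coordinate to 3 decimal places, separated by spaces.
1.794 7.964 -3.536

after link 1: o_1 = (1.7321, 1.0000, 0.0000)
after link 2: o_2 = (1.2321, 1.8660, 0.0000)
after link 3: o_3 = (4.2939, 3.6338, -3.5355)
after link 4: o_4 = (1.7939, 7.9639, -3.5355)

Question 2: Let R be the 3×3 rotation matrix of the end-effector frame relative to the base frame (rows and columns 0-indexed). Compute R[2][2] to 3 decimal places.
-0.707

End-effector z-axis (col 2 of R) = (-0.6124,-0.3536,-0.7071)
R[2][2] = -0.7071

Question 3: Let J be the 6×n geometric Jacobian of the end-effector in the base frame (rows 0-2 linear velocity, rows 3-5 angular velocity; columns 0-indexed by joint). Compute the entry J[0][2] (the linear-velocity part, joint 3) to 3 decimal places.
0.612

prismatic axis z_2 = (0.6124,0.3536,-0.7071)
J_v[:, 2] = z_2; J_ω[:, 2] = (0,0,0)
entry J[0][2] = 0.6124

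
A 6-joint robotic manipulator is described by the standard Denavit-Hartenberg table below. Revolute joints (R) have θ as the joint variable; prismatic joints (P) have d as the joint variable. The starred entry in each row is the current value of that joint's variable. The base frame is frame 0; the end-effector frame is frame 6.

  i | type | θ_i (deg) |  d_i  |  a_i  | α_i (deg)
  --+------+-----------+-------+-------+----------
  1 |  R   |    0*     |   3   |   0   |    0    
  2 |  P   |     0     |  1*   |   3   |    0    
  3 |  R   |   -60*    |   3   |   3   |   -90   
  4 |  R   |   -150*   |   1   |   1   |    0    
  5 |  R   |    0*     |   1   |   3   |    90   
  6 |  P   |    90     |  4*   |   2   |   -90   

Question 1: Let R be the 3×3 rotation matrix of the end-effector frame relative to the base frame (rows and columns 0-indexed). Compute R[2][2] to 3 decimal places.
End-effector z-axis (col 2 of R) = (0.4330,-0.7500,-0.5000)
R[2][2] = -0.5000

-0.500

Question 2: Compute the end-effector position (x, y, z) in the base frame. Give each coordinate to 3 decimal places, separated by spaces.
5.232 4.134 5.536

after link 1: o_1 = (0.0000, 0.0000, 3.0000)
after link 2: o_2 = (3.0000, 0.0000, 4.0000)
after link 3: o_3 = (4.5000, -2.5981, 7.0000)
after link 4: o_4 = (4.9330, -1.3481, 7.5000)
after link 5: o_5 = (4.5000, 1.4019, 9.0000)
after link 6: o_6 = (5.2321, 4.1340, 5.5359)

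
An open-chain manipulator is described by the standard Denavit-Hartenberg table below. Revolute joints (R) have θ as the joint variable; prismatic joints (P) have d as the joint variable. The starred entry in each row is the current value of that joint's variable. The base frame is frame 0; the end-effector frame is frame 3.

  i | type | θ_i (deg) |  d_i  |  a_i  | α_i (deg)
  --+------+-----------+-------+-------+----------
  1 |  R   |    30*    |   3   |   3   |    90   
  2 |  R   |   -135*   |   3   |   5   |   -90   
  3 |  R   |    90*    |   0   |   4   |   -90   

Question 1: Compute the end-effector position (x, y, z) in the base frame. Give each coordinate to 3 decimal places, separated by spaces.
after link 1: o_1 = (2.5981, 1.5000, 3.0000)
after link 2: o_2 = (1.0362, -2.8658, -0.5355)
after link 3: o_3 = (-0.9638, 0.5983, -0.5355)

-0.964 0.598 -0.536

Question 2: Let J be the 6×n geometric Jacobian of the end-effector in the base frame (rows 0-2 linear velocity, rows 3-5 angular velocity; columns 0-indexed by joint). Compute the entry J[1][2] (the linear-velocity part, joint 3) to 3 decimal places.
1.414

axis z_2 = (0.6124,0.3536,-0.7071); lever o_n−o_2 = (-2.0000,3.4641,-0.0000)
cross product → J_v[:, 2] = (2.4495,1.4142,2.8284)
J_ω[:, 2] = z_2
entry J[1][2] = 1.4142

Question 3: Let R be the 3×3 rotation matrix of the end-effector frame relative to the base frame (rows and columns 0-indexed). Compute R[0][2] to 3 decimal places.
End-effector z-axis (col 2 of R) = (0.6124,0.3536,0.7071)
R[0][2] = 0.6124

0.612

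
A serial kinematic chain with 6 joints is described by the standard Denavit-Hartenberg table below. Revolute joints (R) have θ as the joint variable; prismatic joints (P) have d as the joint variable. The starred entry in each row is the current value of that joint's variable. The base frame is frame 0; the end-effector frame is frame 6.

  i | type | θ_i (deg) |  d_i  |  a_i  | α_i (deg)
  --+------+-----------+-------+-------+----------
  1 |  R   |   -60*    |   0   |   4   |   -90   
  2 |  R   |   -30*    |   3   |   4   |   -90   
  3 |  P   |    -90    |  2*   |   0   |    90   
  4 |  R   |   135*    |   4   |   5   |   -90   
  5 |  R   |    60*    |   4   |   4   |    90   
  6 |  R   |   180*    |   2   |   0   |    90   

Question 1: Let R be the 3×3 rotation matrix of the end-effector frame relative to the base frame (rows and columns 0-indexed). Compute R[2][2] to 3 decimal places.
End-effector z-axis (col 2 of R) = (-0.7891,-0.0474,0.6124)
R[2][2] = 0.6124

0.612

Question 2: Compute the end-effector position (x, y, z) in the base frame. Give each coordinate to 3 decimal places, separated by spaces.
-0.795 -10.629 -3.398

after link 1: o_1 = (2.0000, -3.4641, 0.0000)
after link 2: o_2 = (6.3301, -4.9641, 2.0000)
after link 3: o_3 = (6.8301, -5.8301, 0.2679)
after link 4: o_4 = (2.9201, -6.1288, -4.7939)
after link 5: o_5 = (0.3923, -10.2358, -1.8371)
after link 6: o_6 = (-0.7952, -10.6286, -3.3978)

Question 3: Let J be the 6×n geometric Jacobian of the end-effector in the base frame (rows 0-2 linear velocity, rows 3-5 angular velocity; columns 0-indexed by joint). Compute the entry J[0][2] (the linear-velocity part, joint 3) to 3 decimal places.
0.250

prismatic axis z_2 = (0.2500,-0.4330,-0.8660)
J_v[:, 2] = z_2; J_ω[:, 2] = (0,0,0)
entry J[0][2] = 0.2500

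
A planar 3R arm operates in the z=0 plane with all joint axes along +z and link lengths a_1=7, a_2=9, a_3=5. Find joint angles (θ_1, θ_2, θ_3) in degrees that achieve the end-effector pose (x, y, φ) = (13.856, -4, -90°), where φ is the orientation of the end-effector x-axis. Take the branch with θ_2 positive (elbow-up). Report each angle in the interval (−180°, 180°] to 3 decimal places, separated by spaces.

-30.003 60.006 -120.003

wrist centre = target − a_3·(cos φ, sin φ) = (13.8560, 1.0000)
cos θ_2 = (192.9887−7²−9²)/(2·7·9) = 0.4999; θ_2 = 60.0059° (elbow-up)
β = atan2(1.0000,13.8560) = 4.1279°; ψ = atan2(7.7947,11.4992) = 34.1313°
θ_1 = β − ψ = -30.0033°
θ_3 = φ − θ_1 − θ_2 = -120.0026° (wrapped to (-180°,180°])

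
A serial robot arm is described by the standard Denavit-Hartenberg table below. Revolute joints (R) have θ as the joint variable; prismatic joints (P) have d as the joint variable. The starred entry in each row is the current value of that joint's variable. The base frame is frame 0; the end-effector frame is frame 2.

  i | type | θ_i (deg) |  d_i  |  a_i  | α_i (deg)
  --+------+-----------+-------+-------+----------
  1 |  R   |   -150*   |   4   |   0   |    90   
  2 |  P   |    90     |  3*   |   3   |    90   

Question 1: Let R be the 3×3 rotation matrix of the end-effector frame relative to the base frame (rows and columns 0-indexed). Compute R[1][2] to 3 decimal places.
End-effector z-axis (col 2 of R) = (-0.8660,-0.5000,-0.0000)
R[1][2] = -0.5000

-0.500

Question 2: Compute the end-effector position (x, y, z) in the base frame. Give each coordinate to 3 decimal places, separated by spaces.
after link 1: o_1 = (0.0000, 0.0000, 4.0000)
after link 2: o_2 = (-1.5000, 2.5981, 7.0000)

-1.500 2.598 7.000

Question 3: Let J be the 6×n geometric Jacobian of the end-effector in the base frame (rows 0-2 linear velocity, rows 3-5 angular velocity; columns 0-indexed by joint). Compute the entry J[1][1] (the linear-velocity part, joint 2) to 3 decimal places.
prismatic axis z_1 = (-0.5000,0.8660,0.0000)
J_v[:, 1] = z_1; J_ω[:, 1] = (0,0,0)
entry J[1][1] = 0.8660

0.866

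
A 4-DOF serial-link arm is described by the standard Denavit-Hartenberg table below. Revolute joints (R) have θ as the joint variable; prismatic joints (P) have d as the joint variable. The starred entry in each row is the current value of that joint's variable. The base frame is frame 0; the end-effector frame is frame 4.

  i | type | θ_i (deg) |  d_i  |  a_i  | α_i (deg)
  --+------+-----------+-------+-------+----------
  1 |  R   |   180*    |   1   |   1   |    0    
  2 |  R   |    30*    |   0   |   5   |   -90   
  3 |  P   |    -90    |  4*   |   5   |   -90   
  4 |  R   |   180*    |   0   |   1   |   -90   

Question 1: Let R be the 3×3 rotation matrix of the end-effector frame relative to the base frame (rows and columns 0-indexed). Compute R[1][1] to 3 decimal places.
End-effector y-axis (col 1 of R) = (0.8660,0.5000,0.0000)
R[1][1] = 0.5000

0.500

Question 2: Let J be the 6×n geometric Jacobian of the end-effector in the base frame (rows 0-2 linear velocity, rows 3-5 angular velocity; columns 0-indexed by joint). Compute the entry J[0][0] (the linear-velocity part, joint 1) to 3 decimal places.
5.964

axis z_0 = ẑ; lever o_n−o_0 = (-3.3301,-5.9641,5.0000)
cross product → J_v[:, 0] = (5.9641,-3.3301,0.0000)
J_ω[:, 0] = z_0
entry J[0][0] = 5.9641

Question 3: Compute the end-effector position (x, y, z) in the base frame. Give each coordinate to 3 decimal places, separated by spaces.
after link 1: o_1 = (-1.0000, 0.0000, 1.0000)
after link 2: o_2 = (-5.3301, -2.5000, 1.0000)
after link 3: o_3 = (-3.3301, -5.9641, 6.0000)
after link 4: o_4 = (-3.3301, -5.9641, 5.0000)

-3.330 -5.964 5.000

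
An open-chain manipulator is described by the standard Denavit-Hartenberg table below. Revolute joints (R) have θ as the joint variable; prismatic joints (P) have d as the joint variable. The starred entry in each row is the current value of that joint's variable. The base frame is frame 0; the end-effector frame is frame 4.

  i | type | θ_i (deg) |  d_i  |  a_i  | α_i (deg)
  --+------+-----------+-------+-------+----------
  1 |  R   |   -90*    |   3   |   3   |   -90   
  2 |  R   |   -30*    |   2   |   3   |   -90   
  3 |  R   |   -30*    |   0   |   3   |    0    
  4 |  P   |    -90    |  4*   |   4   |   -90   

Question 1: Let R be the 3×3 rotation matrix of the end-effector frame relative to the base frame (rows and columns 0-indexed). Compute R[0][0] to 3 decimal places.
0.866

End-effector x-axis (col 0 of R) = (0.8660,0.4330,-0.2500)
R[0][0] = 0.8660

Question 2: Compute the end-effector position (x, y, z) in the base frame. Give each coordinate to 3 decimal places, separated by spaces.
after link 1: o_1 = (0.0000, -3.0000, 3.0000)
after link 2: o_2 = (2.0000, -5.5981, 4.5000)
after link 3: o_3 = (3.5000, -7.8481, 5.7990)
after link 4: o_4 = (6.9641, -8.1160, 1.3349)

6.964 -8.116 1.335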